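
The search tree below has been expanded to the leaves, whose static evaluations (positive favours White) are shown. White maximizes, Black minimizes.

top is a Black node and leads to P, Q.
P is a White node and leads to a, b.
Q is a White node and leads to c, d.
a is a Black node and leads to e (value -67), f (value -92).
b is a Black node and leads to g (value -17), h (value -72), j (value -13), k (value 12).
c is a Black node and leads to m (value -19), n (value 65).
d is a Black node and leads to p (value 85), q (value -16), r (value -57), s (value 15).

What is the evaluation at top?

-72

a (Black): min(-67, -92) = -92
b (Black): min(-17, -72, -13, 12) = -72
P (White): max(-92, -72) = -72
c (Black): min(-19, 65) = -19
d (Black): min(85, -16, -57, 15) = -57
Q (White): max(-19, -57) = -19
top (Black): min(-72, -19) = -72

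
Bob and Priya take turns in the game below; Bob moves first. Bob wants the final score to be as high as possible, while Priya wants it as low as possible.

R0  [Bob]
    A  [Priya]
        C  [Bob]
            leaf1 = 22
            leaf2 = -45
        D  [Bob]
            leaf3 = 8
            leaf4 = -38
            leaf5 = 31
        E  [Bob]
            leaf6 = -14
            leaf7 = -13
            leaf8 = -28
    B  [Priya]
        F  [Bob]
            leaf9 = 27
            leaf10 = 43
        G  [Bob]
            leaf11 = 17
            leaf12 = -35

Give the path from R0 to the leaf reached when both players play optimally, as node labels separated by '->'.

R0 -> B -> G -> leaf11

C (Bob): max(22, -45) = 22
D (Bob): max(8, -38, 31) = 31
E (Bob): max(-14, -13, -28) = -13
A (Priya): min(22, 31, -13) = -13
F (Bob): max(27, 43) = 43
G (Bob): max(17, -35) = 17
B (Priya): min(43, 17) = 17
R0 (Bob): max(-13, 17) = 17
At R0, Bob picks B (highest: 17).
At B, Priya picks G (lowest: 17).
At G, Bob picks leaf11 (highest: 17).
Terminal value 17.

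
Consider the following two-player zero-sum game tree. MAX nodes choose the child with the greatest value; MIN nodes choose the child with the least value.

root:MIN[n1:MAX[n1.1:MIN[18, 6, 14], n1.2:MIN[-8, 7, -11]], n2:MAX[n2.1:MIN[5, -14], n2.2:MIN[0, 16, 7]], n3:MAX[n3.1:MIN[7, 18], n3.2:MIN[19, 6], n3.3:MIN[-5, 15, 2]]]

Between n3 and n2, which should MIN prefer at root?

n2

n3.1 (MIN): min(7, 18) = 7
n3.2 (MIN): min(19, 6) = 6
n3.3 (MIN): min(-5, 15, 2) = -5
n3 (MAX): max(7, 6, -5) = 7
n2.1 (MIN): min(5, -14) = -14
n2.2 (MIN): min(0, 16, 7) = 0
n2 (MAX): max(-14, 0) = 0
MIN prefers the lower value; n3=7, n2=0. n2 is better since 0 < 7.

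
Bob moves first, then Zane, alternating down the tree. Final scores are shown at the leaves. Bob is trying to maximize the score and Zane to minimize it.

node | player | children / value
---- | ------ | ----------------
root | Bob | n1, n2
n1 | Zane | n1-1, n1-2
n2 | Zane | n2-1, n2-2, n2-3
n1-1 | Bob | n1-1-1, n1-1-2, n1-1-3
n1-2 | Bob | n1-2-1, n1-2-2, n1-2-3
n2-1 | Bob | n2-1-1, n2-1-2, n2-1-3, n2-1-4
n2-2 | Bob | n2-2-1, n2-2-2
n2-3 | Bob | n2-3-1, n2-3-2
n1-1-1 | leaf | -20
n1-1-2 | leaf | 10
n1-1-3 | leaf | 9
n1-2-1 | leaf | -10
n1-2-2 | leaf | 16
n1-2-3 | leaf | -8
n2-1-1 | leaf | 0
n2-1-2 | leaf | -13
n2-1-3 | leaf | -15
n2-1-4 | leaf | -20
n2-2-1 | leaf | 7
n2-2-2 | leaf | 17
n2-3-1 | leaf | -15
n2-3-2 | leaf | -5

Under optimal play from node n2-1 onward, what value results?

n2-1 (Bob): max(0, -13, -15, -20) = 0

0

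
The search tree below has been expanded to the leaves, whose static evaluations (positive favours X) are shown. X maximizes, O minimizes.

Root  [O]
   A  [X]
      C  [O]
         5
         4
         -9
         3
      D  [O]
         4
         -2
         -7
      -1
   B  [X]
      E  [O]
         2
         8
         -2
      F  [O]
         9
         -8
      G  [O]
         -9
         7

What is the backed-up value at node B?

-2

E (O): min(2, 8, -2) = -2
F (O): min(9, -8) = -8
G (O): min(-9, 7) = -9
B (X): max(-2, -8, -9) = -2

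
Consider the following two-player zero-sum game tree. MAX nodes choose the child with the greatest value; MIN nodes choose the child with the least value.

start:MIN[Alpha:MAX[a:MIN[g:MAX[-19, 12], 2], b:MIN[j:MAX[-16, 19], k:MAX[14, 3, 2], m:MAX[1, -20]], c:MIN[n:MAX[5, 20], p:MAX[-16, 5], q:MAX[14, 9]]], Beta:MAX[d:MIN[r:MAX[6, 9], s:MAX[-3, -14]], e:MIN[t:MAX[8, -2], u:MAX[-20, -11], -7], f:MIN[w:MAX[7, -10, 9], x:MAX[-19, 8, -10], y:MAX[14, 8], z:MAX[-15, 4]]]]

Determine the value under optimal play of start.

g (MAX): max(-19, 12) = 12
a (MIN): min(12, 2) = 2
j (MAX): max(-16, 19) = 19
k (MAX): max(14, 3, 2) = 14
m (MAX): max(1, -20) = 1
b (MIN): min(19, 14, 1) = 1
n (MAX): max(5, 20) = 20
p (MAX): max(-16, 5) = 5
q (MAX): max(14, 9) = 14
c (MIN): min(20, 5, 14) = 5
Alpha (MAX): max(2, 1, 5) = 5
r (MAX): max(6, 9) = 9
s (MAX): max(-3, -14) = -3
d (MIN): min(9, -3) = -3
t (MAX): max(8, -2) = 8
u (MAX): max(-20, -11) = -11
e (MIN): min(8, -11, -7) = -11
w (MAX): max(7, -10, 9) = 9
x (MAX): max(-19, 8, -10) = 8
y (MAX): max(14, 8) = 14
z (MAX): max(-15, 4) = 4
f (MIN): min(9, 8, 14, 4) = 4
Beta (MAX): max(-3, -11, 4) = 4
start (MIN): min(5, 4) = 4

4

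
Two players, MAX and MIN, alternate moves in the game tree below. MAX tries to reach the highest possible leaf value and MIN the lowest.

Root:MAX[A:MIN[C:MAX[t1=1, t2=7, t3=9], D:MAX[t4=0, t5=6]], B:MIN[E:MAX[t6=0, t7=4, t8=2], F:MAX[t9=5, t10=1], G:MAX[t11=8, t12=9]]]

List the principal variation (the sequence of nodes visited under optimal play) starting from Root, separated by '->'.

C (MAX): max(1, 7, 9) = 9
D (MAX): max(0, 6) = 6
A (MIN): min(9, 6) = 6
E (MAX): max(0, 4, 2) = 4
F (MAX): max(5, 1) = 5
G (MAX): max(8, 9) = 9
B (MIN): min(4, 5, 9) = 4
Root (MAX): max(6, 4) = 6
At Root, MAX picks A (highest: 6).
At A, MIN picks D (lowest: 6).
At D, MAX picks t5 (highest: 6).
Terminal value 6.

Root -> A -> D -> t5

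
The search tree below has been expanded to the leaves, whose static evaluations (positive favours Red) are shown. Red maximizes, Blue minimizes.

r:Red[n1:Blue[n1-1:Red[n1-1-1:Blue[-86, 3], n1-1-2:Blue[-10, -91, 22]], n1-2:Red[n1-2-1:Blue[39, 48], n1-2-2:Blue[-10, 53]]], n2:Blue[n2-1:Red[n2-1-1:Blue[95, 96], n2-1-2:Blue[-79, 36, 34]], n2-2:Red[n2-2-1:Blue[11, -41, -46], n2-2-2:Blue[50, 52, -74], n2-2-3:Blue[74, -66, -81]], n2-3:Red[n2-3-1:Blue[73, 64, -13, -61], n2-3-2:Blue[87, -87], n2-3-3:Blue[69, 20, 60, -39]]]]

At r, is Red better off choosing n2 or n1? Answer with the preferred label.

n2-1-1 (Blue): min(95, 96) = 95
n2-1-2 (Blue): min(-79, 36, 34) = -79
n2-1 (Red): max(95, -79) = 95
n2-2-1 (Blue): min(11, -41, -46) = -46
n2-2-2 (Blue): min(50, 52, -74) = -74
n2-2-3 (Blue): min(74, -66, -81) = -81
n2-2 (Red): max(-46, -74, -81) = -46
n2-3-1 (Blue): min(73, 64, -13, -61) = -61
n2-3-2 (Blue): min(87, -87) = -87
n2-3-3 (Blue): min(69, 20, 60, -39) = -39
n2-3 (Red): max(-61, -87, -39) = -39
n2 (Blue): min(95, -46, -39) = -46
n1-1-1 (Blue): min(-86, 3) = -86
n1-1-2 (Blue): min(-10, -91, 22) = -91
n1-1 (Red): max(-86, -91) = -86
n1-2-1 (Blue): min(39, 48) = 39
n1-2-2 (Blue): min(-10, 53) = -10
n1-2 (Red): max(39, -10) = 39
n1 (Blue): min(-86, 39) = -86
Red prefers the higher value; n2=-46, n1=-86. n2 is better since -46 > -86.

n2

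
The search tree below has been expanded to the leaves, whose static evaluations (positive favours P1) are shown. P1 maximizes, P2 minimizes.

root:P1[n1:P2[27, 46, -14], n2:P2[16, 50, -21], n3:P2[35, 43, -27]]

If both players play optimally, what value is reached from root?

n1 (P2): min(27, 46, -14) = -14
n2 (P2): min(16, 50, -21) = -21
n3 (P2): min(35, 43, -27) = -27
root (P1): max(-14, -21, -27) = -14

-14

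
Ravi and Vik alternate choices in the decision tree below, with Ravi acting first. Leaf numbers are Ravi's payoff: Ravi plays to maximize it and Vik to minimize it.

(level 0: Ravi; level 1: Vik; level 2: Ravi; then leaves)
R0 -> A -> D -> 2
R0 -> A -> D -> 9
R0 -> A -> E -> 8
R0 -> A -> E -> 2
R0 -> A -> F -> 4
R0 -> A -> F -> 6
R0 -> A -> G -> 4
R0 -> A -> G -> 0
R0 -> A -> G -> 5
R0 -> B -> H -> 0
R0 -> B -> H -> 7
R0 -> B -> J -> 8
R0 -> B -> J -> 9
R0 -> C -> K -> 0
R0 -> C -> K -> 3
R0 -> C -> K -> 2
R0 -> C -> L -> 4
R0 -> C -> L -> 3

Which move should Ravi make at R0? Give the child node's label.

B

D (Ravi): max(2, 9) = 9
E (Ravi): max(8, 2) = 8
F (Ravi): max(4, 6) = 6
G (Ravi): max(4, 0, 5) = 5
A (Vik): min(9, 8, 6, 5) = 5
H (Ravi): max(0, 7) = 7
J (Ravi): max(8, 9) = 9
B (Vik): min(7, 9) = 7
K (Ravi): max(0, 3, 2) = 3
L (Ravi): max(4, 3) = 4
C (Vik): min(3, 4) = 3
R0 (Ravi): max(5, 7, 3) = 7
Ravi at R0 wants the highest of {A=5, B=7, C=3}, so chooses B.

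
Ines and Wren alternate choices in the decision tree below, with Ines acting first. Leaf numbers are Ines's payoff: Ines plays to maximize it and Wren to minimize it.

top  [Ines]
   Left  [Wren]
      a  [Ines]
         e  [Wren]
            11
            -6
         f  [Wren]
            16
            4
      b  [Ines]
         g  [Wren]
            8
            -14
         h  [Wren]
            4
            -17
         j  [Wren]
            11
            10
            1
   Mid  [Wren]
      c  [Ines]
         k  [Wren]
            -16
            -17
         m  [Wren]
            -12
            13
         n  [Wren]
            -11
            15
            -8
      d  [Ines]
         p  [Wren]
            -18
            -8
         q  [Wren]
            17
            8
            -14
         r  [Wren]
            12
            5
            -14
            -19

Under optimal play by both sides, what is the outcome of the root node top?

1

e (Wren): min(11, -6) = -6
f (Wren): min(16, 4) = 4
a (Ines): max(-6, 4) = 4
g (Wren): min(8, -14) = -14
h (Wren): min(4, -17) = -17
j (Wren): min(11, 10, 1) = 1
b (Ines): max(-14, -17, 1) = 1
Left (Wren): min(4, 1) = 1
k (Wren): min(-16, -17) = -17
m (Wren): min(-12, 13) = -12
n (Wren): min(-11, 15, -8) = -11
c (Ines): max(-17, -12, -11) = -11
p (Wren): min(-18, -8) = -18
q (Wren): min(17, 8, -14) = -14
r (Wren): min(12, 5, -14, -19) = -19
d (Ines): max(-18, -14, -19) = -14
Mid (Wren): min(-11, -14) = -14
top (Ines): max(1, -14) = 1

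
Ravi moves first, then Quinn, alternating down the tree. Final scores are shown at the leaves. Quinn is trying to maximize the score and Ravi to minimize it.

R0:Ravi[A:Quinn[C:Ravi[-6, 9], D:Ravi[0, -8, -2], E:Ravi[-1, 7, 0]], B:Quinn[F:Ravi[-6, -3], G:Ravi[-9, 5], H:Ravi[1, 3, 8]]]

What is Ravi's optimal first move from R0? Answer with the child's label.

C (Ravi): min(-6, 9) = -6
D (Ravi): min(0, -8, -2) = -8
E (Ravi): min(-1, 7, 0) = -1
A (Quinn): max(-6, -8, -1) = -1
F (Ravi): min(-6, -3) = -6
G (Ravi): min(-9, 5) = -9
H (Ravi): min(1, 3, 8) = 1
B (Quinn): max(-6, -9, 1) = 1
R0 (Ravi): min(-1, 1) = -1
Ravi at R0 wants the lowest of {A=-1, B=1}, so chooses A.

A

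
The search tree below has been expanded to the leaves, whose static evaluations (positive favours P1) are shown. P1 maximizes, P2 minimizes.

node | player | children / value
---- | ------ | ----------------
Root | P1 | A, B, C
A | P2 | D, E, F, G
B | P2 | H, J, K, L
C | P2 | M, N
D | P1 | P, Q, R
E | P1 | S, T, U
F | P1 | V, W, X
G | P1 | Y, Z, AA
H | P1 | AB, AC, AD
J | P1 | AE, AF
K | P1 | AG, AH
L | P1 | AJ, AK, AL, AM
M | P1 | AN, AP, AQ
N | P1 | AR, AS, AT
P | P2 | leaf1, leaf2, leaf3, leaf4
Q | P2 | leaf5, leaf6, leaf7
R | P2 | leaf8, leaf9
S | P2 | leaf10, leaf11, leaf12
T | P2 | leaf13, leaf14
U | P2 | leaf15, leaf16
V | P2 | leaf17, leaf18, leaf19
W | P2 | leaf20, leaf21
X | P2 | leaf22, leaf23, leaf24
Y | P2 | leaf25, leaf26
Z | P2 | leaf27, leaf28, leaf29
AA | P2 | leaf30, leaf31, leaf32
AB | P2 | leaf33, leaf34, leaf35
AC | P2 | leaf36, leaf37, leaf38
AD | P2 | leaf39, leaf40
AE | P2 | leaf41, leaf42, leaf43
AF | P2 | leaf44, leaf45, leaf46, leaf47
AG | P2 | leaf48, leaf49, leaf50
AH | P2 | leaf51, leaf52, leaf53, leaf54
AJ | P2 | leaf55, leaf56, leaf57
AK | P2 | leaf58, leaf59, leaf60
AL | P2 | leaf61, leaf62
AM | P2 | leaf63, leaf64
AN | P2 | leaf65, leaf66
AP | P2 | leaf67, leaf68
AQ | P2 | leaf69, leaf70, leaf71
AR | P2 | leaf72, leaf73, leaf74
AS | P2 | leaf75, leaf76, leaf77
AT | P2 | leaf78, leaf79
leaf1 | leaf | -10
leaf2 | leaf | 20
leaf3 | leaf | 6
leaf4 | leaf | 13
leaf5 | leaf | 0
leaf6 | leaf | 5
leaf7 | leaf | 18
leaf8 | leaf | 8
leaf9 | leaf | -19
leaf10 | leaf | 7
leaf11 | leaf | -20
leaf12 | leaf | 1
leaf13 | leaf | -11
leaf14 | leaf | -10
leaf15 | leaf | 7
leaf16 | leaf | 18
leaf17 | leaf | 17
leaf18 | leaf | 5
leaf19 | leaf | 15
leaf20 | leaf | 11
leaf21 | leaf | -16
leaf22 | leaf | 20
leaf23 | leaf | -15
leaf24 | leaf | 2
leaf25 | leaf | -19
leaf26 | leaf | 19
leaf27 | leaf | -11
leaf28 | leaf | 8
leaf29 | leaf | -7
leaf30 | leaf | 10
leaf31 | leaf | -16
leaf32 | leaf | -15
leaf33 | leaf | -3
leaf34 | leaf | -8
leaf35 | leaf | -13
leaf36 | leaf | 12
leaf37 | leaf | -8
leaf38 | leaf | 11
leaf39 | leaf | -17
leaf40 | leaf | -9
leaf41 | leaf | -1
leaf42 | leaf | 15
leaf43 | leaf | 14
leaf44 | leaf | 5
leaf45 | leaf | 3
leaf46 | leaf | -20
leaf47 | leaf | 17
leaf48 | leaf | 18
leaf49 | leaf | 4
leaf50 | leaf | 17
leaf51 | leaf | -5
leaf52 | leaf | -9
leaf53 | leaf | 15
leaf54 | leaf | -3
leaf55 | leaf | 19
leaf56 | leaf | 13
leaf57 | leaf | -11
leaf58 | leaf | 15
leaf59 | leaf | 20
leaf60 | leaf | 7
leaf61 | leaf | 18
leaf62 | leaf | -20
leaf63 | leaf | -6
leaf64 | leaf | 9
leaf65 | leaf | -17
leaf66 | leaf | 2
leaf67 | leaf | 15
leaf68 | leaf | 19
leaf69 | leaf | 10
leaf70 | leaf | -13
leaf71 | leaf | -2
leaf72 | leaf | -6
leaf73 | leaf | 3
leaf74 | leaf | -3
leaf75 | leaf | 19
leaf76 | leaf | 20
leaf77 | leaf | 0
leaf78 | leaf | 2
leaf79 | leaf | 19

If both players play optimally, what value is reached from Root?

2

P (P2): min(-10, 20, 6, 13) = -10
Q (P2): min(0, 5, 18) = 0
R (P2): min(8, -19) = -19
D (P1): max(-10, 0, -19) = 0
S (P2): min(7, -20, 1) = -20
T (P2): min(-11, -10) = -11
U (P2): min(7, 18) = 7
E (P1): max(-20, -11, 7) = 7
V (P2): min(17, 5, 15) = 5
W (P2): min(11, -16) = -16
X (P2): min(20, -15, 2) = -15
F (P1): max(5, -16, -15) = 5
Y (P2): min(-19, 19) = -19
Z (P2): min(-11, 8, -7) = -11
AA (P2): min(10, -16, -15) = -16
G (P1): max(-19, -11, -16) = -11
A (P2): min(0, 7, 5, -11) = -11
AB (P2): min(-3, -8, -13) = -13
AC (P2): min(12, -8, 11) = -8
AD (P2): min(-17, -9) = -17
H (P1): max(-13, -8, -17) = -8
AE (P2): min(-1, 15, 14) = -1
AF (P2): min(5, 3, -20, 17) = -20
J (P1): max(-1, -20) = -1
AG (P2): min(18, 4, 17) = 4
AH (P2): min(-5, -9, 15, -3) = -9
K (P1): max(4, -9) = 4
AJ (P2): min(19, 13, -11) = -11
AK (P2): min(15, 20, 7) = 7
AL (P2): min(18, -20) = -20
AM (P2): min(-6, 9) = -6
L (P1): max(-11, 7, -20, -6) = 7
B (P2): min(-8, -1, 4, 7) = -8
AN (P2): min(-17, 2) = -17
AP (P2): min(15, 19) = 15
AQ (P2): min(10, -13, -2) = -13
M (P1): max(-17, 15, -13) = 15
AR (P2): min(-6, 3, -3) = -6
AS (P2): min(19, 20, 0) = 0
AT (P2): min(2, 19) = 2
N (P1): max(-6, 0, 2) = 2
C (P2): min(15, 2) = 2
Root (P1): max(-11, -8, 2) = 2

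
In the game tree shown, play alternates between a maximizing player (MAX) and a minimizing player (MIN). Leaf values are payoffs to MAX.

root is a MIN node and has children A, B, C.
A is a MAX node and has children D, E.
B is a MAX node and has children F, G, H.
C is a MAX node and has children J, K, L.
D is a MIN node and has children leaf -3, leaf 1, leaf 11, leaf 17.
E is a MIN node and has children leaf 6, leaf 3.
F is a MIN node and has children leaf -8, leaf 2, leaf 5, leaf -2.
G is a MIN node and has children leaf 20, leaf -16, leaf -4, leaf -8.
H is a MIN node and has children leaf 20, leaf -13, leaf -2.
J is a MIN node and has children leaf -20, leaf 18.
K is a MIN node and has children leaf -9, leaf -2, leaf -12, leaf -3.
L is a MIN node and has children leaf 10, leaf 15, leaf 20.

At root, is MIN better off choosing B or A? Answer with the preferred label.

B

F (MIN): min(-8, 2, 5, -2) = -8
G (MIN): min(20, -16, -4, -8) = -16
H (MIN): min(20, -13, -2) = -13
B (MAX): max(-8, -16, -13) = -8
D (MIN): min(-3, 1, 11, 17) = -3
E (MIN): min(6, 3) = 3
A (MAX): max(-3, 3) = 3
MIN prefers the lower value; B=-8, A=3. B is better since -8 < 3.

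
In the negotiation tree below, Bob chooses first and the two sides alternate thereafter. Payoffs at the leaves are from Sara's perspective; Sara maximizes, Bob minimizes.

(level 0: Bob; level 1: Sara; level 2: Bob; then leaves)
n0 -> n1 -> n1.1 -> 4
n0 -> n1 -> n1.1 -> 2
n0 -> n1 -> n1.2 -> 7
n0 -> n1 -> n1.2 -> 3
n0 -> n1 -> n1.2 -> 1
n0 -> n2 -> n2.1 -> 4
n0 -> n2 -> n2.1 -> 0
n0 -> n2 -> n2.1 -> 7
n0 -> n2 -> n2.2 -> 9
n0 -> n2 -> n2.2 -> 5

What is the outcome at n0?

n1.1 (Bob): min(4, 2) = 2
n1.2 (Bob): min(7, 3, 1) = 1
n1 (Sara): max(2, 1) = 2
n2.1 (Bob): min(4, 0, 7) = 0
n2.2 (Bob): min(9, 5) = 5
n2 (Sara): max(0, 5) = 5
n0 (Bob): min(2, 5) = 2

2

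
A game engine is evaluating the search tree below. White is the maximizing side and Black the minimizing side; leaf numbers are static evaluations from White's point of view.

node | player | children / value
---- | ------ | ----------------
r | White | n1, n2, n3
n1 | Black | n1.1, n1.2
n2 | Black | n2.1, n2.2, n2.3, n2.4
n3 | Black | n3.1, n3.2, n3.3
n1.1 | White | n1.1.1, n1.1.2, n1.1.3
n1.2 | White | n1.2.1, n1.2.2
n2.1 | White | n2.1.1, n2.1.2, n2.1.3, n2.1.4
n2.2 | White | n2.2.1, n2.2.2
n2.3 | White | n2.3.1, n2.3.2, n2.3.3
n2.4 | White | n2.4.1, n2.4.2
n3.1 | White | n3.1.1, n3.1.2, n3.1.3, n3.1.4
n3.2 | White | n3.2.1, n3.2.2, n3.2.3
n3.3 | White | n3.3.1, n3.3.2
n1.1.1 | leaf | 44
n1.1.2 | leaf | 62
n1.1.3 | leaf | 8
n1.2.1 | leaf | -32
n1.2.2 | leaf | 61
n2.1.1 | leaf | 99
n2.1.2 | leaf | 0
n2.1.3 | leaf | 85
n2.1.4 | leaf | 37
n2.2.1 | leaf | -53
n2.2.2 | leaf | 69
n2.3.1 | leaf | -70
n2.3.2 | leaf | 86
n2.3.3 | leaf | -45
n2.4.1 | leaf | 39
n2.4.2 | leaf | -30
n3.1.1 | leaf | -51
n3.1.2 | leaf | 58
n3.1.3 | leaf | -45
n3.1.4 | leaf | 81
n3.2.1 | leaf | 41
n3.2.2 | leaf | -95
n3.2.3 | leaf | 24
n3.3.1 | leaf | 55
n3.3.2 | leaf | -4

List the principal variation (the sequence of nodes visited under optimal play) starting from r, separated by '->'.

r -> n1 -> n1.2 -> n1.2.2

n1.1 (White): max(44, 62, 8) = 62
n1.2 (White): max(-32, 61) = 61
n1 (Black): min(62, 61) = 61
n2.1 (White): max(99, 0, 85, 37) = 99
n2.2 (White): max(-53, 69) = 69
n2.3 (White): max(-70, 86, -45) = 86
n2.4 (White): max(39, -30) = 39
n2 (Black): min(99, 69, 86, 39) = 39
n3.1 (White): max(-51, 58, -45, 81) = 81
n3.2 (White): max(41, -95, 24) = 41
n3.3 (White): max(55, -4) = 55
n3 (Black): min(81, 41, 55) = 41
r (White): max(61, 39, 41) = 61
At r, White picks n1 (highest: 61).
At n1, Black picks n1.2 (lowest: 61).
At n1.2, White picks n1.2.2 (highest: 61).
Terminal value 61.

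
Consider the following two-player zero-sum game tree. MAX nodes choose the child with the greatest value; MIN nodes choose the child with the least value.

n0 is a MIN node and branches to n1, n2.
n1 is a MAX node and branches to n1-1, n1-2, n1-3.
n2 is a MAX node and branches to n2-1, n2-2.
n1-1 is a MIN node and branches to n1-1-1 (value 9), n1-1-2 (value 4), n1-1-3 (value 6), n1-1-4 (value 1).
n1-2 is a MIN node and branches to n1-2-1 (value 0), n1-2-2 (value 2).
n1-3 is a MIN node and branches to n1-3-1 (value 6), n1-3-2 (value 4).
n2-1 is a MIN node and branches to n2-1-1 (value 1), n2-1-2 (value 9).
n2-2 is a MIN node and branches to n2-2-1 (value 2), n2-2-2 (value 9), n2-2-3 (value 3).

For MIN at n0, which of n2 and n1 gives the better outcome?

n2-1 (MIN): min(1, 9) = 1
n2-2 (MIN): min(2, 9, 3) = 2
n2 (MAX): max(1, 2) = 2
n1-1 (MIN): min(9, 4, 6, 1) = 1
n1-2 (MIN): min(0, 2) = 0
n1-3 (MIN): min(6, 4) = 4
n1 (MAX): max(1, 0, 4) = 4
MIN prefers the lower value; n2=2, n1=4. n2 is better since 2 < 4.

n2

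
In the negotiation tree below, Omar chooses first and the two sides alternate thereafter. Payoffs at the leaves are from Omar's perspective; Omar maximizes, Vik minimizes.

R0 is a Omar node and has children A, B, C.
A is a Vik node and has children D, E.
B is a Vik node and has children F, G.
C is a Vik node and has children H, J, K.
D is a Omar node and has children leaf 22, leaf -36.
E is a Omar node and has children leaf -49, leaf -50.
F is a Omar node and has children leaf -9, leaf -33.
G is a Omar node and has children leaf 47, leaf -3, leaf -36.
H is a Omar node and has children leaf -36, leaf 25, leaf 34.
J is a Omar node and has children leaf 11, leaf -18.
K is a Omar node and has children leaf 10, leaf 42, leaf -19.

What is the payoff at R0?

D (Omar): max(22, -36) = 22
E (Omar): max(-49, -50) = -49
A (Vik): min(22, -49) = -49
F (Omar): max(-9, -33) = -9
G (Omar): max(47, -3, -36) = 47
B (Vik): min(-9, 47) = -9
H (Omar): max(-36, 25, 34) = 34
J (Omar): max(11, -18) = 11
K (Omar): max(10, 42, -19) = 42
C (Vik): min(34, 11, 42) = 11
R0 (Omar): max(-49, -9, 11) = 11

11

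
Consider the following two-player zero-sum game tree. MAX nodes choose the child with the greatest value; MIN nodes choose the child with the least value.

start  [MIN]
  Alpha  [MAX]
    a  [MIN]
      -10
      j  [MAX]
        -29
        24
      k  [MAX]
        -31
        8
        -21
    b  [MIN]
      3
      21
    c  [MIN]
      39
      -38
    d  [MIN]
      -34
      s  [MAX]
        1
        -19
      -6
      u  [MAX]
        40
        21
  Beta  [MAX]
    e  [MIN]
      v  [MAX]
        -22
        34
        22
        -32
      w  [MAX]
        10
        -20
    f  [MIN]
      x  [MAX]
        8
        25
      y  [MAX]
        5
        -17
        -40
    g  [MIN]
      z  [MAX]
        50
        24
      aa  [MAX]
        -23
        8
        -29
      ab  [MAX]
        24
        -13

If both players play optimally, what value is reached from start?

j (MAX): max(-29, 24) = 24
k (MAX): max(-31, 8, -21) = 8
a (MIN): min(-10, 24, 8) = -10
b (MIN): min(3, 21) = 3
c (MIN): min(39, -38) = -38
s (MAX): max(1, -19) = 1
u (MAX): max(40, 21) = 40
d (MIN): min(-34, 1, -6, 40) = -34
Alpha (MAX): max(-10, 3, -38, -34) = 3
v (MAX): max(-22, 34, 22, -32) = 34
w (MAX): max(10, -20) = 10
e (MIN): min(34, 10) = 10
x (MAX): max(8, 25) = 25
y (MAX): max(5, -17, -40) = 5
f (MIN): min(25, 5) = 5
z (MAX): max(50, 24) = 50
aa (MAX): max(-23, 8, -29) = 8
ab (MAX): max(24, -13) = 24
g (MIN): min(50, 8, 24) = 8
Beta (MAX): max(10, 5, 8) = 10
start (MIN): min(3, 10) = 3

3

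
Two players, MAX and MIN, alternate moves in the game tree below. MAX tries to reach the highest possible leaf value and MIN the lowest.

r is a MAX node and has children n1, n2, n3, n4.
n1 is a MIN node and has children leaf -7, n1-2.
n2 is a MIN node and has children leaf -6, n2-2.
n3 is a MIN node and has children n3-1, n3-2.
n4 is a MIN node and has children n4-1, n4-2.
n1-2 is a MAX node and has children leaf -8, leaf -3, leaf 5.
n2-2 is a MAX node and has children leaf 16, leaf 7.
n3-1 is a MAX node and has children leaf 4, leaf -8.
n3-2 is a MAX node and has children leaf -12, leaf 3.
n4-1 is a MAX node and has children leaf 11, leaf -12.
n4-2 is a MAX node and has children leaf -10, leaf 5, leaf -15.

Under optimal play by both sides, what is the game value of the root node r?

n1-2 (MAX): max(-8, -3, 5) = 5
n1 (MIN): min(-7, 5) = -7
n2-2 (MAX): max(16, 7) = 16
n2 (MIN): min(-6, 16) = -6
n3-1 (MAX): max(4, -8) = 4
n3-2 (MAX): max(-12, 3) = 3
n3 (MIN): min(4, 3) = 3
n4-1 (MAX): max(11, -12) = 11
n4-2 (MAX): max(-10, 5, -15) = 5
n4 (MIN): min(11, 5) = 5
r (MAX): max(-7, -6, 3, 5) = 5

5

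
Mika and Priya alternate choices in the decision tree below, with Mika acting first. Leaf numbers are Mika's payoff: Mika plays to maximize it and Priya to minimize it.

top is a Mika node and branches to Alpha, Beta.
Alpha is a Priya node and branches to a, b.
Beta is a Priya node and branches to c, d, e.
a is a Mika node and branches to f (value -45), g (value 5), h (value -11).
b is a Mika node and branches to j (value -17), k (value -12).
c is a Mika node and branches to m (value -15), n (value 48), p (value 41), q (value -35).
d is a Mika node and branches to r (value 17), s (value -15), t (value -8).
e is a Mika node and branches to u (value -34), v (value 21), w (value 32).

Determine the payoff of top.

a (Mika): max(-45, 5, -11) = 5
b (Mika): max(-17, -12) = -12
Alpha (Priya): min(5, -12) = -12
c (Mika): max(-15, 48, 41, -35) = 48
d (Mika): max(17, -15, -8) = 17
e (Mika): max(-34, 21, 32) = 32
Beta (Priya): min(48, 17, 32) = 17
top (Mika): max(-12, 17) = 17

17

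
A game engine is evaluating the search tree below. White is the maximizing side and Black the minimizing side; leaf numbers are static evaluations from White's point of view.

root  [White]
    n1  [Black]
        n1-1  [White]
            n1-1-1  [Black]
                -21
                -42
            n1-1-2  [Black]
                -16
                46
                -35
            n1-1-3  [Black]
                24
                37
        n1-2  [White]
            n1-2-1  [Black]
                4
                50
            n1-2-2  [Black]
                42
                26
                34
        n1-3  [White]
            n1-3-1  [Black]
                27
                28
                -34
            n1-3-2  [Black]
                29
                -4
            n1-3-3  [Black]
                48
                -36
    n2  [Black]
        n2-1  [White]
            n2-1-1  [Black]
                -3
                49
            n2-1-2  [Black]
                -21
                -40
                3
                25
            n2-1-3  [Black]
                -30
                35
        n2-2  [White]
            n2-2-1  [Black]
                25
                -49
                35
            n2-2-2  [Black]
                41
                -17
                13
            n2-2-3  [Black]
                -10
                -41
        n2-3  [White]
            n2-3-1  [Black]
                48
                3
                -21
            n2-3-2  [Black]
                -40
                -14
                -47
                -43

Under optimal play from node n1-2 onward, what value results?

n1-2-1 (Black): min(4, 50) = 4
n1-2-2 (Black): min(42, 26, 34) = 26
n1-2 (White): max(4, 26) = 26

26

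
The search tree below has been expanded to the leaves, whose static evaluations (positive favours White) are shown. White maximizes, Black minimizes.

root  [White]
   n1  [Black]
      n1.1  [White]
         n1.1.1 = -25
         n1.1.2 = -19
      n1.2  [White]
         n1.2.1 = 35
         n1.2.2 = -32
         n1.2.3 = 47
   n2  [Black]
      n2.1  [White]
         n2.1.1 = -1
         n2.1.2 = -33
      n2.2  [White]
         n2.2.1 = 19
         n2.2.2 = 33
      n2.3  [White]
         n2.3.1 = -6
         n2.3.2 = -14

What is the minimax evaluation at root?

-6

n1.1 (White): max(-25, -19) = -19
n1.2 (White): max(35, -32, 47) = 47
n1 (Black): min(-19, 47) = -19
n2.1 (White): max(-1, -33) = -1
n2.2 (White): max(19, 33) = 33
n2.3 (White): max(-6, -14) = -6
n2 (Black): min(-1, 33, -6) = -6
root (White): max(-19, -6) = -6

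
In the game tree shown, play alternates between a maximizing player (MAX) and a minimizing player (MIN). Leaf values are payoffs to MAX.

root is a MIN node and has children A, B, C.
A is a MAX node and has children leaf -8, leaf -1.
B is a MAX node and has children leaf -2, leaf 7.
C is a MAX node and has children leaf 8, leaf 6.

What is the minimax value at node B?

7

B (MAX): max(-2, 7) = 7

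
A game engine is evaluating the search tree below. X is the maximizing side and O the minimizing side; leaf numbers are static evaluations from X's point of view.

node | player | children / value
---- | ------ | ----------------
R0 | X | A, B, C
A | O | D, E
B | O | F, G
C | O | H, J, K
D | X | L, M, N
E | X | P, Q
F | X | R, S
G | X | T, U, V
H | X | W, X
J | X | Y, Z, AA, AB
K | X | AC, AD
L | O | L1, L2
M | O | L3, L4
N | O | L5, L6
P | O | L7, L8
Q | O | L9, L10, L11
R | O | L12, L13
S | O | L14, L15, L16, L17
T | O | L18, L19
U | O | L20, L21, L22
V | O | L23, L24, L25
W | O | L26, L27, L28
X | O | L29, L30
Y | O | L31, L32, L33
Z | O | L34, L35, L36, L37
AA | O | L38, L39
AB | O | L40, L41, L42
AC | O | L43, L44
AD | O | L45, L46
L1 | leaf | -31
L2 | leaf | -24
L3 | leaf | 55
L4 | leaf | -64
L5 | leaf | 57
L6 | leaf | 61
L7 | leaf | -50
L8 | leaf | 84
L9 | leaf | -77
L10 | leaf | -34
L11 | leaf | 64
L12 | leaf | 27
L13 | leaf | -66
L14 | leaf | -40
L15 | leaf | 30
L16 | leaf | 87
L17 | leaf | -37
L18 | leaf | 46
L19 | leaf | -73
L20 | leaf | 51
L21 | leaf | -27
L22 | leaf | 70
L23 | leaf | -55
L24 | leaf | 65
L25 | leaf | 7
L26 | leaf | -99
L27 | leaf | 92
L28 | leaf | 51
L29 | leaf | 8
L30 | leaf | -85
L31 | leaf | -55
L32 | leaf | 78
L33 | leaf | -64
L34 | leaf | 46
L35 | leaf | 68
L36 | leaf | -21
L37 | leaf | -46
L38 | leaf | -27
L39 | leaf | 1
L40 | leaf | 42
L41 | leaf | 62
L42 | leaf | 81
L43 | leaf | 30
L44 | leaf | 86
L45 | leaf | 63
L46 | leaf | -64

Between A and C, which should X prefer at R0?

L (O): min(-31, -24) = -31
M (O): min(55, -64) = -64
N (O): min(57, 61) = 57
D (X): max(-31, -64, 57) = 57
P (O): min(-50, 84) = -50
Q (O): min(-77, -34, 64) = -77
E (X): max(-50, -77) = -50
A (O): min(57, -50) = -50
W (O): min(-99, 92, 51) = -99
X (O): min(8, -85) = -85
H (X): max(-99, -85) = -85
Y (O): min(-55, 78, -64) = -64
Z (O): min(46, 68, -21, -46) = -46
AA (O): min(-27, 1) = -27
AB (O): min(42, 62, 81) = 42
J (X): max(-64, -46, -27, 42) = 42
AC (O): min(30, 86) = 30
AD (O): min(63, -64) = -64
K (X): max(30, -64) = 30
C (O): min(-85, 42, 30) = -85
X prefers the higher value; A=-50, C=-85. A is better since -50 > -85.

A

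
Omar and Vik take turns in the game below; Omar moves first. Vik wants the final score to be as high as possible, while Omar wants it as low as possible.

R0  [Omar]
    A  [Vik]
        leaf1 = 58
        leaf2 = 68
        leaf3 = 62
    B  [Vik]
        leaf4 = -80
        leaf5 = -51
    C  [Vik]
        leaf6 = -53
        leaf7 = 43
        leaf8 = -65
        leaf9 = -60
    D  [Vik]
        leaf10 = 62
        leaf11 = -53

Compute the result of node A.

68

A (Vik): max(58, 68, 62) = 68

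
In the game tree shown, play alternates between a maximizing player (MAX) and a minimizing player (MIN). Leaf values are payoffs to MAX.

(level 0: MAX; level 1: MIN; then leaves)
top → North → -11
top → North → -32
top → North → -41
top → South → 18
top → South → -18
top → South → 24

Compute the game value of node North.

North (MIN): min(-11, -32, -41) = -41

-41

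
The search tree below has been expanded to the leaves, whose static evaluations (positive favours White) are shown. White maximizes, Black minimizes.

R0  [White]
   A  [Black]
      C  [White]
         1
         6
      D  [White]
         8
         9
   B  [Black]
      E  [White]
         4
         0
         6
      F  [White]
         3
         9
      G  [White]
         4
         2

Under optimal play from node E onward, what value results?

E (White): max(4, 0, 6) = 6

6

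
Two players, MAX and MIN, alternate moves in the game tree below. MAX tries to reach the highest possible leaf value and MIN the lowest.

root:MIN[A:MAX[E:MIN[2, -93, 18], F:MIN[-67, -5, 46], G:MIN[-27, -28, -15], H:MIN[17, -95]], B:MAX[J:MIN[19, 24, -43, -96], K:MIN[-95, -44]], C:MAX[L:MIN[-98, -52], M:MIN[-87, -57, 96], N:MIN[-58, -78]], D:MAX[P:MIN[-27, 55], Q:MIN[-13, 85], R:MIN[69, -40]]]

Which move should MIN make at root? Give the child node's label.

E (MIN): min(2, -93, 18) = -93
F (MIN): min(-67, -5, 46) = -67
G (MIN): min(-27, -28, -15) = -28
H (MIN): min(17, -95) = -95
A (MAX): max(-93, -67, -28, -95) = -28
J (MIN): min(19, 24, -43, -96) = -96
K (MIN): min(-95, -44) = -95
B (MAX): max(-96, -95) = -95
L (MIN): min(-98, -52) = -98
M (MIN): min(-87, -57, 96) = -87
N (MIN): min(-58, -78) = -78
C (MAX): max(-98, -87, -78) = -78
P (MIN): min(-27, 55) = -27
Q (MIN): min(-13, 85) = -13
R (MIN): min(69, -40) = -40
D (MAX): max(-27, -13, -40) = -13
root (MIN): min(-28, -95, -78, -13) = -95
MIN at root wants the lowest of {A=-28, B=-95, C=-78, D=-13}, so chooses B.

B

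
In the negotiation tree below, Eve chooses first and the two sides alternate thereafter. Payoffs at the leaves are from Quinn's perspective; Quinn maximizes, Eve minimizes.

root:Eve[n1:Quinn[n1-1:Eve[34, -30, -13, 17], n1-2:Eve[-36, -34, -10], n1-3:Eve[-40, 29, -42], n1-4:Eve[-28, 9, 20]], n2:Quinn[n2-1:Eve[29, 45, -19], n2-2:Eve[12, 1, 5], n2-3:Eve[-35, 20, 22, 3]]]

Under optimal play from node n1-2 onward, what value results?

-36

n1-2 (Eve): min(-36, -34, -10) = -36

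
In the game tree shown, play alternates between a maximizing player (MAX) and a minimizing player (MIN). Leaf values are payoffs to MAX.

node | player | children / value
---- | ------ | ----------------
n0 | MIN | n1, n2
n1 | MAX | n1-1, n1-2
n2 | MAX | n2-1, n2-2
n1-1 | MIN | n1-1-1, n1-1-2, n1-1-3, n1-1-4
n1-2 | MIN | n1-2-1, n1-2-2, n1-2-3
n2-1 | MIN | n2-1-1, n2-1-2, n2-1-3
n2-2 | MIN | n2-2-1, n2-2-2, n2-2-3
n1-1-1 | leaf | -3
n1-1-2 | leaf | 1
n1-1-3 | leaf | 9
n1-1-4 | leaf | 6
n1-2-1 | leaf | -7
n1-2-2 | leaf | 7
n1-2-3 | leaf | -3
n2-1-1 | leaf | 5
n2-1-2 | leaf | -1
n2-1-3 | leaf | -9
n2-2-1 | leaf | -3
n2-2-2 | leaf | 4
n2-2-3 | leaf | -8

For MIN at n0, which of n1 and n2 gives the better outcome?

n2

n1-1 (MIN): min(-3, 1, 9, 6) = -3
n1-2 (MIN): min(-7, 7, -3) = -7
n1 (MAX): max(-3, -7) = -3
n2-1 (MIN): min(5, -1, -9) = -9
n2-2 (MIN): min(-3, 4, -8) = -8
n2 (MAX): max(-9, -8) = -8
MIN prefers the lower value; n1=-3, n2=-8. n2 is better since -8 < -3.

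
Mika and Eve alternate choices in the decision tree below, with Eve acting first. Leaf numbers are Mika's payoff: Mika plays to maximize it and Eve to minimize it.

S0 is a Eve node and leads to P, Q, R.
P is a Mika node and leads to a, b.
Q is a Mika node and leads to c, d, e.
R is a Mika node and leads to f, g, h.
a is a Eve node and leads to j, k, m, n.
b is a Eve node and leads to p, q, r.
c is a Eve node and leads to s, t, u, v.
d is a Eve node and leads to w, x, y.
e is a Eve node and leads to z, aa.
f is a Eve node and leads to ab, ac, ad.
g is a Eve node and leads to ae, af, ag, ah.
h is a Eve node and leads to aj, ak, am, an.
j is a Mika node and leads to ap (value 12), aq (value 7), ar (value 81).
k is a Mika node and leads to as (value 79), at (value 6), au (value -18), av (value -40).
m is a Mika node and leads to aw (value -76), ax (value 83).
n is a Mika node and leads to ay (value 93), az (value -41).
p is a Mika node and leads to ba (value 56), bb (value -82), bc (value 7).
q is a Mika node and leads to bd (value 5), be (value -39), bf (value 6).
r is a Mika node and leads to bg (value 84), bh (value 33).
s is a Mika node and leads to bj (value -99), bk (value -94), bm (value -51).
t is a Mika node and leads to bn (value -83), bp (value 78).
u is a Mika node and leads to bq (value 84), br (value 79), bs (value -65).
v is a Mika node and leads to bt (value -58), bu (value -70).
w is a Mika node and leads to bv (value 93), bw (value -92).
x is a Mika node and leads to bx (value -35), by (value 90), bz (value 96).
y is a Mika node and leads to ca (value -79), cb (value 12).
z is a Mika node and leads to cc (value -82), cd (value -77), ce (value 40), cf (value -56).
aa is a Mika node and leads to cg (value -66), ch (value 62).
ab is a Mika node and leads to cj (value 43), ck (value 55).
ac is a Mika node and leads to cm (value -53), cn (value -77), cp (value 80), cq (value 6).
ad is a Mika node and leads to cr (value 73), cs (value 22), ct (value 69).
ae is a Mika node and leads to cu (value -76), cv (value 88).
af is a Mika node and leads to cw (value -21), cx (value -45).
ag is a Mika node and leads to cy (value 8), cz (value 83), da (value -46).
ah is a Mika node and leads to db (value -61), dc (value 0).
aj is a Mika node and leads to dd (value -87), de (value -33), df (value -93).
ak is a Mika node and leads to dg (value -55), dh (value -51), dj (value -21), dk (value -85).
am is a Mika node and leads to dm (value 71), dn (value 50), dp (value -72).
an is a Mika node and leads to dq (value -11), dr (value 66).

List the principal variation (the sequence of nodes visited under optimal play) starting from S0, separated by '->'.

S0 -> Q -> e -> z -> ce

j (Mika): max(12, 7, 81) = 81
k (Mika): max(79, 6, -18, -40) = 79
m (Mika): max(-76, 83) = 83
n (Mika): max(93, -41) = 93
a (Eve): min(81, 79, 83, 93) = 79
p (Mika): max(56, -82, 7) = 56
q (Mika): max(5, -39, 6) = 6
r (Mika): max(84, 33) = 84
b (Eve): min(56, 6, 84) = 6
P (Mika): max(79, 6) = 79
s (Mika): max(-99, -94, -51) = -51
t (Mika): max(-83, 78) = 78
u (Mika): max(84, 79, -65) = 84
v (Mika): max(-58, -70) = -58
c (Eve): min(-51, 78, 84, -58) = -58
w (Mika): max(93, -92) = 93
x (Mika): max(-35, 90, 96) = 96
y (Mika): max(-79, 12) = 12
d (Eve): min(93, 96, 12) = 12
z (Mika): max(-82, -77, 40, -56) = 40
aa (Mika): max(-66, 62) = 62
e (Eve): min(40, 62) = 40
Q (Mika): max(-58, 12, 40) = 40
ab (Mika): max(43, 55) = 55
ac (Mika): max(-53, -77, 80, 6) = 80
ad (Mika): max(73, 22, 69) = 73
f (Eve): min(55, 80, 73) = 55
ae (Mika): max(-76, 88) = 88
af (Mika): max(-21, -45) = -21
ag (Mika): max(8, 83, -46) = 83
ah (Mika): max(-61, 0) = 0
g (Eve): min(88, -21, 83, 0) = -21
aj (Mika): max(-87, -33, -93) = -33
ak (Mika): max(-55, -51, -21, -85) = -21
am (Mika): max(71, 50, -72) = 71
an (Mika): max(-11, 66) = 66
h (Eve): min(-33, -21, 71, 66) = -33
R (Mika): max(55, -21, -33) = 55
S0 (Eve): min(79, 40, 55) = 40
At S0, Eve picks Q (lowest: 40).
At Q, Mika picks e (highest: 40).
At e, Eve picks z (lowest: 40).
At z, Mika picks ce (highest: 40).
Terminal value 40.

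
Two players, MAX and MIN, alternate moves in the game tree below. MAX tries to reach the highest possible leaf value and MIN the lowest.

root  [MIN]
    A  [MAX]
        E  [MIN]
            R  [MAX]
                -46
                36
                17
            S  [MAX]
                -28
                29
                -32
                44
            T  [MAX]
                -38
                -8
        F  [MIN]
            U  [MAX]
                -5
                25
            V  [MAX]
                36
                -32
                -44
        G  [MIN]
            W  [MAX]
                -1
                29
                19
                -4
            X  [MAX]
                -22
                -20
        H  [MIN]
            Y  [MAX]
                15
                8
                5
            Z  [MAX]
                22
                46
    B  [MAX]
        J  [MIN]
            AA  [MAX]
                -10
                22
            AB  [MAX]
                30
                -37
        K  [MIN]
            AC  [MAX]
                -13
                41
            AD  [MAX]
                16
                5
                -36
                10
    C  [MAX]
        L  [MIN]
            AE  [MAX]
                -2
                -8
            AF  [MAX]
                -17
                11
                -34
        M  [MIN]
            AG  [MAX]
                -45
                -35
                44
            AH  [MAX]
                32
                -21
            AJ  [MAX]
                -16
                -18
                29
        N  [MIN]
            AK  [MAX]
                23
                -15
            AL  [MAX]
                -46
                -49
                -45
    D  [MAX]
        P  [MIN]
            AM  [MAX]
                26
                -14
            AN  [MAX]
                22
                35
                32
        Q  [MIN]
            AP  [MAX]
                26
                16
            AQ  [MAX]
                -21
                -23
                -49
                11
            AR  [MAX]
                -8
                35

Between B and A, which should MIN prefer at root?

B

AA (MAX): max(-10, 22) = 22
AB (MAX): max(30, -37) = 30
J (MIN): min(22, 30) = 22
AC (MAX): max(-13, 41) = 41
AD (MAX): max(16, 5, -36, 10) = 16
K (MIN): min(41, 16) = 16
B (MAX): max(22, 16) = 22
R (MAX): max(-46, 36, 17) = 36
S (MAX): max(-28, 29, -32, 44) = 44
T (MAX): max(-38, -8) = -8
E (MIN): min(36, 44, -8) = -8
U (MAX): max(-5, 25) = 25
V (MAX): max(36, -32, -44) = 36
F (MIN): min(25, 36) = 25
W (MAX): max(-1, 29, 19, -4) = 29
X (MAX): max(-22, -20) = -20
G (MIN): min(29, -20) = -20
Y (MAX): max(15, 8, 5) = 15
Z (MAX): max(22, 46) = 46
H (MIN): min(15, 46) = 15
A (MAX): max(-8, 25, -20, 15) = 25
MIN prefers the lower value; B=22, A=25. B is better since 22 < 25.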